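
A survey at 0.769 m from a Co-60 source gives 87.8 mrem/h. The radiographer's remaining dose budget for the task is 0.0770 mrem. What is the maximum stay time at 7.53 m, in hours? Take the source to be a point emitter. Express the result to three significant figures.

0.0841 h

Using I₁d₁² = I₂d₂², rate at 7.53 m:
(0.769/7.53)² = 0.01043, so 87.8 × 0.01043 = 0.9158 mrem/h.
Stay time = 0.0770 mrem ÷ 0.9158 mrem/h = 0.08408 h.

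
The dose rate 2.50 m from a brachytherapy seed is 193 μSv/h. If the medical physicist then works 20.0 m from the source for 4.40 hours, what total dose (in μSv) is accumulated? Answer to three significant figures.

13.3 μSv

Using I₁d₁² = I₂d₂², rate at 20.0 m:
193 × (2.50/20.0)² = 193 × 0.01562 = 3.015 μSv/h.
Dose = rate × time = 3.015 μSv/h × 4.400 h = 13.27 μSv.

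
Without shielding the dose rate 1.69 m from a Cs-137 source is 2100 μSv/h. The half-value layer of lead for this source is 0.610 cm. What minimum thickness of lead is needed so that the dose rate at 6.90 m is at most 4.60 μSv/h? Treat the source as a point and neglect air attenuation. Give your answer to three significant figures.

2.91 cm

At 6.90 m, distance alone gives 2100 × (1.69/6.90)² = 2100 × 0.05999 = 126.0 μSv/h.
Further attenuation needed: 126.0/4.60 = 27.39.
n = log₂(27.39) = 4.776 half-value layers.
Thickness = 4.776 × 0.610 cm = 2.913 cm.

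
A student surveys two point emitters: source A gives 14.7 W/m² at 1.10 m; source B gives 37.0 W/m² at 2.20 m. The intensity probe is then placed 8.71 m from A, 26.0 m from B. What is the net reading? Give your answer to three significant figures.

Each source contributes Iᵢ·(dᵢ/rᵢ)²; contributions add.
A: 14.7 × (1.10/8.71)² = 0.2345 W/m²
B: 37.0 × (2.20/26.0)² = 0.2649 W/m²
Total = 0.2345 + 0.2649 = 0.4994 W/m².

0.499 W/m²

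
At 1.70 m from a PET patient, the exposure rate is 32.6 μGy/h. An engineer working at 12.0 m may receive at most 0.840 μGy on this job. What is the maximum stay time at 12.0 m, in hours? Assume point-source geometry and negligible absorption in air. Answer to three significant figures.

Using I₁d₁² = I₂d₂², rate at 12.0 m:
(1.70/12.0)² = 0.02007, so 32.6 × 0.02007 = 0.6543 μGy/h.
Stay time = 0.840 μGy ÷ 0.6543 μGy/h = 1.284 h.

1.28 h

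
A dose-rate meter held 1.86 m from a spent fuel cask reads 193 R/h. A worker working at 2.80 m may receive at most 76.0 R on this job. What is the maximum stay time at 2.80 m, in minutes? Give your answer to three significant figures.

Intensity scales as (d₁/d₂)², so rate at 2.80 m:
(1.86/2.80)² = 0.4413, so 193 × 0.4413 = 85.17 R/h.
Stay time = 76.0 R ÷ 85.17 R/h = 0.8923 h = 53.54 min.

53.5 min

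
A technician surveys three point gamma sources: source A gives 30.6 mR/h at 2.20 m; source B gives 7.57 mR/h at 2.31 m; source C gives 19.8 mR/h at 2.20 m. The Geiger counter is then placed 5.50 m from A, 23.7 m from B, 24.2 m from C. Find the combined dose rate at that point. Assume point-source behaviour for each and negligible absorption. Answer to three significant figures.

5.13 mR/h

Each source contributes Iᵢ·(dᵢ/rᵢ)²; contributions add.
A: 30.6 × (2.20/5.50)² = 4.896 mR/h
B: 7.57 × (2.31/23.7)² = 0.07192 mR/h
C: 19.8 × (2.20/24.2)² = 0.1636 mR/h
Total = 4.896 + 0.07192 + 0.1636 = 5.132 mR/h.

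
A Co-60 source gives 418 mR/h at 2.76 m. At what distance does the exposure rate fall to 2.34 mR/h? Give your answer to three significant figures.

36.9 m

Since intensity falls as 1/r², d₂ = d₁·√(I₁/I₂).
I₁/I₂ = 418/2.34 = 178.6, so d₂ = 2.76 × √178.6 = 36.89 m.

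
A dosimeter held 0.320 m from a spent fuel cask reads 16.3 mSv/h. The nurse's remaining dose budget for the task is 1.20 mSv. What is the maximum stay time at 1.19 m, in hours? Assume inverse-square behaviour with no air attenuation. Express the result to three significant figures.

1.02 h

Using I₁d₁² = I₂d₂², rate at 1.19 m:
(0.320/1.19)² = 0.07231, so 16.3 × 0.07231 = 1.179 mSv/h.
Stay time = 1.20 mSv ÷ 1.179 mSv/h = 1.018 h.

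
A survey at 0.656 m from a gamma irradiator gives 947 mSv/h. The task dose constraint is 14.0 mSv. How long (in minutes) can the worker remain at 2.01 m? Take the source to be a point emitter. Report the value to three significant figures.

Intensity scales as (d₁/d₂)², so rate at 2.01 m:
(0.656/2.01)² = 0.1065, so 947 × 0.1065 = 100.9 mSv/h.
Stay time = 14.0 mSv ÷ 100.9 mSv/h = 0.1388 h = 8.328 min.

8.33 min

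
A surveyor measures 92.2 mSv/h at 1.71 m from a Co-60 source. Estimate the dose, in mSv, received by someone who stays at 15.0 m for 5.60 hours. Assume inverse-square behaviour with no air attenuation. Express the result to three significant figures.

Applying the 1/r² law, rate at 15.0 m:
92.2 × (1.71/15.0)² = 92.2 × 0.01300 = 1.199 mSv/h.
Dose = rate × time = 1.199 mSv/h × 5.600 h = 6.714 mSv.

6.71 mSv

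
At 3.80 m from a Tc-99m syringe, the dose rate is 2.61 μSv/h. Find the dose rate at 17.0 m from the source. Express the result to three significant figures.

0.130 μSv/h

Using I₁d₁² = I₂d₂², the rate at 17.0 m is
2.61 × (3.80/17.0)² = 2.61 × 0.04997 = 0.1304 μSv/h.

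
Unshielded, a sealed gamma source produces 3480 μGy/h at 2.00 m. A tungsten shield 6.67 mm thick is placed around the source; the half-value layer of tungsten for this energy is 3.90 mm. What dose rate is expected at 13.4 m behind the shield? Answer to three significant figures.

23.7 μGy/h

Distance alone: (2.00/13.4)² = 0.02228, so 3480 × 0.02228 = 77.53 μGy/h.
Shield: 6.67/3.90 = 1.710 half-value layers → attenuation 2^(−1.710) = 0.3057.
Combined: 77.53 × 0.3057 = 23.70 μGy/h.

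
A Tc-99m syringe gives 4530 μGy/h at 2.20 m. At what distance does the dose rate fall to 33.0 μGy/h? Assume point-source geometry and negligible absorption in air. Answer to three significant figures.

Applying the 1/r² law, d₂ = d₁·√(I₁/I₂).
I₁/I₂ = 4530/33.0 = 137.3, so d₂ = 2.20 × √137.3 = 25.78 m.

25.8 m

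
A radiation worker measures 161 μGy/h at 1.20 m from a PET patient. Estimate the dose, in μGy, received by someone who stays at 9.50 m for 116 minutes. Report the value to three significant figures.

4.97 μGy

Using I₁d₁² = I₂d₂², rate at 9.50 m:
161 × (1.20/9.50)² = 161 × 0.01596 = 2.570 μGy/h.
Dose = rate × time = 2.570 μGy/h × 1.933 h = 4.968 μGy.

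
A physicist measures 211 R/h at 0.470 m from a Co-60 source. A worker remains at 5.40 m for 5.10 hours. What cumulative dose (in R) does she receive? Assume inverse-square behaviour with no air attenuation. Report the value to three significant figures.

8.15 R

Intensity scales as (d₁/d₂)², so rate at 5.40 m:
(0.470/5.40)² = 0.007575, so 211 × 0.007575 = 1.598 R/h.
Dose = rate × time = 1.598 R/h × 5.100 h = 8.150 R.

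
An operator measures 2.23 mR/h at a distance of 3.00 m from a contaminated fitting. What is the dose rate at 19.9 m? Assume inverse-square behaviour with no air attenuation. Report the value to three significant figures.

0.0507 mR/h

Using I₁d₁² = I₂d₂², the rate at 19.9 m is
2.23 × (3.00/19.9)² = 2.23 × 0.02273 = 0.05069 mR/h.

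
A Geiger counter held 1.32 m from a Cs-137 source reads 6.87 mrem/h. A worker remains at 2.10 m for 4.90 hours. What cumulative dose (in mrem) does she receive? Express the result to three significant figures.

By the inverse-square law, rate at 2.10 m:
(1.32/2.10)² = 0.3951, so 6.87 × 0.3951 = 2.714 mrem/h.
Dose = rate × time = 2.714 mrem/h × 4.900 h = 13.30 mrem.

13.3 mrem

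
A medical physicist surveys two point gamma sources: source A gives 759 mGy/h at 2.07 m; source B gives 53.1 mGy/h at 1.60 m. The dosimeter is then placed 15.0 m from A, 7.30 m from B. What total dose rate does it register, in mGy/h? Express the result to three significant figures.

17.0 mGy/h

Each source contributes Iᵢ·(dᵢ/rᵢ)²; contributions add.
A: 759 × (2.07/15.0)² = 14.45 mGy/h
B: 53.1 × (1.60/7.30)² = 2.551 mGy/h
Total = 14.45 + 2.551 = 17.00 mGy/h.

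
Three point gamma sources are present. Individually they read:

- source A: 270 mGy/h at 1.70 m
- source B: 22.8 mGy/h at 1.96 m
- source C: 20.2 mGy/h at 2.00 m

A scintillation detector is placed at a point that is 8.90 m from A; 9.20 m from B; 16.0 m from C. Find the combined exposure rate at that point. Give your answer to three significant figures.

11.2 mGy/h

By superposition, sum each source's inverse-square contribution:
A: 270 × (1.70/8.90)² = 9.851 mGy/h
B: 22.8 × (1.96/9.20)² = 1.035 mGy/h
C: 20.2 × (2.00/16.0)² = 0.3156 mGy/h
Total = 9.851 + 1.035 + 0.3156 = 11.20 mGy/h.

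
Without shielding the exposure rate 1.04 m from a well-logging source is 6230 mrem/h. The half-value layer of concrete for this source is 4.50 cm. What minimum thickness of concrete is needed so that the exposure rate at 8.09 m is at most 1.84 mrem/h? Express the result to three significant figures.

At 8.09 m, distance alone gives (1.04/8.09)² = 0.01653, so 6230 × 0.01653 = 103.0 mrem/h.
Further attenuation needed: 103.0/1.84 = 55.98.
n = log₂(55.98) = 5.807 half-value layers.
Thickness = 5.807 × 4.50 cm = 26.13 cm.

26.1 cm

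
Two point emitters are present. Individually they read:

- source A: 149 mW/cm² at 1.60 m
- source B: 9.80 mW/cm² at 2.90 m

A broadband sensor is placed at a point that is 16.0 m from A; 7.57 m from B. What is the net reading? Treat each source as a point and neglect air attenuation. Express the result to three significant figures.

2.93 mW/cm²

By superposition, sum each source's inverse-square contribution:
A: 149 × (1.60/16.0)² = 1.490 mW/cm²
B: 9.80 × (2.90/7.57)² = 1.438 mW/cm²
Total = 1.490 + 1.438 = 2.928 mW/cm².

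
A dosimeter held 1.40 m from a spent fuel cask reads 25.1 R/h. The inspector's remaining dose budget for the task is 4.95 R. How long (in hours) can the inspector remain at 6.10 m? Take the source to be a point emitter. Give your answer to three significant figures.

3.74 h

Intensity scales as (d₁/d₂)², so rate at 6.10 m:
25.1 × (1.40/6.10)² = 25.1 × 0.05267 = 1.322 R/h.
Stay time = 4.95 R ÷ 1.322 R/h = 3.744 h.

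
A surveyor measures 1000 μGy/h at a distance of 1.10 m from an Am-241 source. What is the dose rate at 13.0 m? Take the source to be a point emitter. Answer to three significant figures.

7.16 μGy/h

Using I₁d₁² = I₂d₂², the rate at 13.0 m is
1000 × (1.10/13.0)² = 1000 × 0.007160 = 7.160 μGy/h.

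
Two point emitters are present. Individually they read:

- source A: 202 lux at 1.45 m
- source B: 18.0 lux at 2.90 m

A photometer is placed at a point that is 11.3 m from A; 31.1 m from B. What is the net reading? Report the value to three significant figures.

3.48 lux

Each source contributes Iᵢ·(dᵢ/rᵢ)²; contributions add.
A: 202 × (1.45/11.3)² = 3.326 lux
B: 18.0 × (2.90/31.1)² = 0.1565 lux
Total = 3.326 + 0.1565 = 3.482 lux.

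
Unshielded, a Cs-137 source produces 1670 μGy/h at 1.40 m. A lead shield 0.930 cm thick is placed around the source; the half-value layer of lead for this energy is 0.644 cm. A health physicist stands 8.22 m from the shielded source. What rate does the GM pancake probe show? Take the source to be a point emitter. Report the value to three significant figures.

Distance alone: 1670 × (1.40/8.22)² = 1670 × 0.02901 = 48.45 μGy/h.
Shield: 0.930/0.644 = 1.444 half-value layers → attenuation 2^(−1.444) = 0.3675.
Combined: 48.45 × 0.3675 = 17.81 μGy/h.

17.8 μGy/h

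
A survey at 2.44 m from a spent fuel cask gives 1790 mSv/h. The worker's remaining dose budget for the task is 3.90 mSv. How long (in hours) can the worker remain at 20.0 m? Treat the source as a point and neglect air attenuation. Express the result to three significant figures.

Using I₁d₁² = I₂d₂², rate at 20.0 m:
1790 × (2.44/20.0)² = 1790 × 0.01488 = 26.64 mSv/h.
Stay time = 3.90 mSv ÷ 26.64 mSv/h = 0.1464 h.

0.146 h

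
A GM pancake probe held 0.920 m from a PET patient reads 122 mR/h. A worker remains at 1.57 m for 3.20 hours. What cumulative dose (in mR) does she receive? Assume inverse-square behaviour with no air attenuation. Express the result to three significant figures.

By the inverse-square law, rate at 1.57 m:
122 × (0.920/1.57)² = 122 × 0.3434 = 41.89 mR/h.
Dose = rate × time = 41.89 mR/h × 3.200 h = 134.0 mR.

134 mR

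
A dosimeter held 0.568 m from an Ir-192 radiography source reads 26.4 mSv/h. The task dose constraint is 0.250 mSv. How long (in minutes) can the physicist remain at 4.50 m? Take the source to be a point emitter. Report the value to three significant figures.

Using I₁d₁² = I₂d₂², rate at 4.50 m:
(0.568/4.50)² = 0.01593, so 26.4 × 0.01593 = 0.4206 mSv/h.
Stay time = 0.250 mSv ÷ 0.4206 mSv/h = 0.5944 h = 35.66 min.

35.7 min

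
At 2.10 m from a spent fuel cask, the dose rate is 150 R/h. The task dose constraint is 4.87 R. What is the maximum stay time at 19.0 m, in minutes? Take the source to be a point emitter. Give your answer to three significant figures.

159 min

Applying the 1/r² law, rate at 19.0 m:
(2.10/19.0)² = 0.01222, so 150 × 0.01222 = 1.833 R/h.
Stay time = 4.87 R ÷ 1.833 R/h = 2.657 h = 159.4 min.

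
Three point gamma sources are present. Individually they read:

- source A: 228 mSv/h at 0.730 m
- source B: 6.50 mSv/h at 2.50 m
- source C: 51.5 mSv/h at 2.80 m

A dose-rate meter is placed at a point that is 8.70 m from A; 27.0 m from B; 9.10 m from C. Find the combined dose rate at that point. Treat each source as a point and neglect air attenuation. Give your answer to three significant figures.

Each source contributes Iᵢ·(dᵢ/rᵢ)²; contributions add.
A: 228 × (0.730/8.70)² = 1.605 mSv/h
B: 6.50 × (2.50/27.0)² = 0.05573 mSv/h
C: 51.5 × (2.80/9.10)² = 4.876 mSv/h
Total = 1.605 + 0.05573 + 4.876 = 6.537 mSv/h.

6.54 mSv/h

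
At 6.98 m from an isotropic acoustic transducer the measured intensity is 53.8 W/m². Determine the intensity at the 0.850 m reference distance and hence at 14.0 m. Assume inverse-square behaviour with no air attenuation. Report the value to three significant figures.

Applying the 1/r² law,
At 0.850 m: 53.8 × (6.98/0.850)² = 53.8 × 67.43 = 3628 W/m²
At 14.0 m: 3628 × (0.850/14.0)² = 3628 × 0.003686 = 13.37 W/m².

3630 W/m²; 13.4 W/m²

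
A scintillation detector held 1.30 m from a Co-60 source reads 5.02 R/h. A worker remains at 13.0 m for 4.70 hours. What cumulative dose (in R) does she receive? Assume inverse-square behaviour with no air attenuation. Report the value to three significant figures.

Applying the 1/r² law, rate at 13.0 m:
5.02 × (1.30/13.0)² = 5.02 × 0.01000 = 0.05020 R/h.
Dose = rate × time = 0.05020 R/h × 4.700 h = 0.2359 R.

0.236 R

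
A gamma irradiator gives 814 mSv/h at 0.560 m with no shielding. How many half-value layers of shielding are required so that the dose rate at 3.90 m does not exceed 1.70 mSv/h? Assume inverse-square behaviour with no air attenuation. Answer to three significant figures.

3.30 half-value layers

At 3.90 m, distance alone gives (0.560/3.90)² = 0.02062, so 814 × 0.02062 = 16.78 mSv/h.
Further attenuation needed: 16.78/1.70 = 9.871.
n = log₂(9.871) = 3.303 half-value layers.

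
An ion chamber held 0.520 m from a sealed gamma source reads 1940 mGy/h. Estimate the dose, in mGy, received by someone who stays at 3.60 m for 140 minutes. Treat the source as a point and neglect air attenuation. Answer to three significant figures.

94.4 mGy

Using I₁d₁² = I₂d₂², rate at 3.60 m:
(0.520/3.60)² = 0.02086, so 1940 × 0.02086 = 40.47 mGy/h.
Dose = rate × time = 40.47 mGy/h × 2.333 h = 94.42 mGy.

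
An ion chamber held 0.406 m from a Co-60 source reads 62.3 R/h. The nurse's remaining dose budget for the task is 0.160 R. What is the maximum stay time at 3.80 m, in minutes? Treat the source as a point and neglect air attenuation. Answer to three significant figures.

Intensity scales as (d₁/d₂)², so rate at 3.80 m:
62.3 × (0.406/3.80)² = 62.3 × 0.01142 = 0.7115 R/h.
Stay time = 0.160 R ÷ 0.7115 R/h = 0.2249 h = 13.49 min.

13.5 min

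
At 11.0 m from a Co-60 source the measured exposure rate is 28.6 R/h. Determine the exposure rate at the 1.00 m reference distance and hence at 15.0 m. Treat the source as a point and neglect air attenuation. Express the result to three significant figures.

Intensity scales as (d₁/d₂)², so
At 1.00 m: 28.6 × (11.0/1.00)² = 28.6 × 121.0 = 3461 R/h
At 15.0 m: (1.00/15.0)² = 0.004444, so 3461 × 0.004444 = 15.38 R/h.

3460 R/h; 15.4 R/h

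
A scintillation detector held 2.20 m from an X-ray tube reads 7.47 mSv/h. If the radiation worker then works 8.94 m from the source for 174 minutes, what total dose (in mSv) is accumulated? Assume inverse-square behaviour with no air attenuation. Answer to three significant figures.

1.31 mSv

Using I₁d₁² = I₂d₂², rate at 8.94 m:
7.47 × (2.20/8.94)² = 7.47 × 0.06056 = 0.4524 mSv/h.
Dose = rate × time = 0.4524 mSv/h × 2.900 h = 1.312 mSv.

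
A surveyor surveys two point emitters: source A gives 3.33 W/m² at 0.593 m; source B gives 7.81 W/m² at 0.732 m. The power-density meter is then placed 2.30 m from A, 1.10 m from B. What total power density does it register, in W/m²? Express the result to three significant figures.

By superposition, sum each source's inverse-square contribution:
A: 3.33 × (0.593/2.30)² = 0.2214 W/m²
B: 7.81 × (0.732/1.10)² = 3.459 W/m²
Total = 0.2214 + 3.459 = 3.680 W/m².

3.68 W/m²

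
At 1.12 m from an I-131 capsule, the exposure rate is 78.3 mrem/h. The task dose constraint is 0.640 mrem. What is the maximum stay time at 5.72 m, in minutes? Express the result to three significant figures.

By the inverse-square law, rate at 5.72 m:
78.3 × (1.12/5.72)² = 78.3 × 0.03834 = 3.002 mrem/h.
Stay time = 0.640 mrem ÷ 3.002 mrem/h = 0.2132 h = 12.79 min.

12.8 min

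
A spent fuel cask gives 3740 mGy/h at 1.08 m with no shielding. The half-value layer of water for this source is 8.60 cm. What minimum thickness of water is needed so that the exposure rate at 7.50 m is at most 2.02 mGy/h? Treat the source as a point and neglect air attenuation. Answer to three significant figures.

45.3 cm

At 7.50 m, distance alone gives (1.08/7.50)² = 0.02074, so 3740 × 0.02074 = 77.57 mGy/h.
Further attenuation needed: 77.57/2.02 = 38.40.
n = log₂(38.40) = 5.263 half-value layers.
Thickness = 5.263 × 8.60 cm = 45.26 cm.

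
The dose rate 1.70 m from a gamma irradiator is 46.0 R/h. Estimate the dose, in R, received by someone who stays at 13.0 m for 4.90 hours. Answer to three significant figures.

3.85 R

Intensity scales as (d₁/d₂)², so rate at 13.0 m:
(1.70/13.0)² = 0.01710, so 46.0 × 0.01710 = 0.7866 R/h.
Dose = rate × time = 0.7866 R/h × 4.900 h = 3.854 R.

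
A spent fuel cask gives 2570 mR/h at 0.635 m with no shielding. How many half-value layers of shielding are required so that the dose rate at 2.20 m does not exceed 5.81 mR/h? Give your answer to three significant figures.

5.20 half-value layers

At 2.20 m, distance alone gives (0.635/2.20)² = 0.08331, so 2570 × 0.08331 = 214.1 mR/h.
Further attenuation needed: 214.1/5.81 = 36.85.
n = log₂(36.85) = 5.204 half-value layers.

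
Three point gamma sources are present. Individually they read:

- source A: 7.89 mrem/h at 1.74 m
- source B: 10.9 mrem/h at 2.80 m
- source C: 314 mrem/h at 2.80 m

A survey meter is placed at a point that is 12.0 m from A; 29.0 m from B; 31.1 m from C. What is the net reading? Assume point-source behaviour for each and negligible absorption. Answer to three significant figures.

2.81 mrem/h

Each source contributes Iᵢ·(dᵢ/rᵢ)²; contributions add.
A: 7.89 × (1.74/12.0)² = 0.1659 mrem/h
B: 10.9 × (2.80/29.0)² = 0.1016 mrem/h
C: 314 × (2.80/31.1)² = 2.545 mrem/h
Total = 0.1659 + 0.1016 + 2.545 = 2.812 mrem/h.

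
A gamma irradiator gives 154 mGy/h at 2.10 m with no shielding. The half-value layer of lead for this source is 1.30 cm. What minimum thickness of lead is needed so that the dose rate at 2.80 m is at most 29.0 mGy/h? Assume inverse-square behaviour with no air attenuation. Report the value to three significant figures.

At 2.80 m, distance alone gives (2.10/2.80)² = 0.5625, so 154 × 0.5625 = 86.62 mGy/h.
Further attenuation needed: 86.62/29.0 = 2.987.
n = log₂(2.987) = 1.579 half-value layers.
Thickness = 1.579 × 1.30 cm = 2.053 cm.

2.05 cm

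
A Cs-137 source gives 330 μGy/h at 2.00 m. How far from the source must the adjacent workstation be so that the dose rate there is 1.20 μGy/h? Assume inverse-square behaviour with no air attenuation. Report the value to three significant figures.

Intensity scales as (d₁/d₂)², so d₂ = d₁·√(I₁/I₂).
I₁/I₂ = 330/1.20 = 275.0, so d₂ = 2.00 × √275.0 = 33.17 m.

33.2 m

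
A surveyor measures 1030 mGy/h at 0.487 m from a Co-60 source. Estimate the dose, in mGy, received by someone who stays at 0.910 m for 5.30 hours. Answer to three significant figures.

1560 mGy

Intensity scales as (d₁/d₂)², so rate at 0.910 m:
1030 × (0.487/0.910)² = 1030 × 0.2864 = 295.0 mGy/h.
Dose = rate × time = 295.0 mGy/h × 5.300 h = 1564 mGy.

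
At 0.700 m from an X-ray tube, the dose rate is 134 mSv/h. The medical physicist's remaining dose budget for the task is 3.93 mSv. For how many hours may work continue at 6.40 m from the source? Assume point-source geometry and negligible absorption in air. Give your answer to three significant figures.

Applying the 1/r² law, rate at 6.40 m:
134 × (0.700/6.40)² = 134 × 0.01196 = 1.603 mSv/h.
Stay time = 3.93 mSv ÷ 1.603 mSv/h = 2.452 h.

2.45 h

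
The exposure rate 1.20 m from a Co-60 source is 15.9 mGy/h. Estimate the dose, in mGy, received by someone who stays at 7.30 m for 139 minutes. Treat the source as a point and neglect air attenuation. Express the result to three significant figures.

Intensity scales as (d₁/d₂)², so rate at 7.30 m:
15.9 × (1.20/7.30)² = 15.9 × 0.02702 = 0.4296 mGy/h.
Dose = rate × time = 0.4296 mGy/h × 2.317 h = 0.9954 mGy.

0.995 mGy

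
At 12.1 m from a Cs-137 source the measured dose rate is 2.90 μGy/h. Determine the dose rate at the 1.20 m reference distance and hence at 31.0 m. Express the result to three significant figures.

Since intensity falls as 1/r²,
At 1.20 m: (12.1/1.20)² = 101.7, so 2.90 × 101.7 = 294.9 μGy/h
At 31.0 m: 294.9 × (1.20/31.0)² = 294.9 × 0.001498 = 0.4418 μGy/h.

295 μGy/h; 0.442 μGy/h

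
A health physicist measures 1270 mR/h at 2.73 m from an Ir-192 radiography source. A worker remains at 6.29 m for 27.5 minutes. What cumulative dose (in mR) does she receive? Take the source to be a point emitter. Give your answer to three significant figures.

Since intensity falls as 1/r², rate at 6.29 m:
(2.73/6.29)² = 0.1884, so 1270 × 0.1884 = 239.3 mR/h.
Dose = rate × time = 239.3 mR/h × 0.4583 h = 109.7 mR.

110 mR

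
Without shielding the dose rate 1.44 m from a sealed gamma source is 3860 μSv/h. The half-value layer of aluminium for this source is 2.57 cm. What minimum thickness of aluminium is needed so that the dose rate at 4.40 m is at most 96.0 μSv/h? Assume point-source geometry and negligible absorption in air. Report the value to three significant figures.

At 4.40 m, distance alone gives (1.44/4.40)² = 0.1071, so 3860 × 0.1071 = 413.4 μSv/h.
Further attenuation needed: 413.4/96.0 = 4.306.
n = log₂(4.306) = 2.106 half-value layers.
Thickness = 2.106 × 2.57 cm = 5.412 cm.

5.41 cm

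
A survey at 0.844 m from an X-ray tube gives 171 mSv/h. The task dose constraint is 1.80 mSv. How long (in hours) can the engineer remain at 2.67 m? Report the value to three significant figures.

Since intensity falls as 1/r², rate at 2.67 m:
(0.844/2.67)² = 0.09992, so 171 × 0.09992 = 17.09 mSv/h.
Stay time = 1.80 mSv ÷ 17.09 mSv/h = 0.1053 h.

0.105 h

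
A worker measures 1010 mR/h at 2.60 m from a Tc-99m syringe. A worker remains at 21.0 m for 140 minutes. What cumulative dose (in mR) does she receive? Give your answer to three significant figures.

36.1 mR

By the inverse-square law, rate at 21.0 m:
(2.60/21.0)² = 0.01533, so 1010 × 0.01533 = 15.48 mR/h.
Dose = rate × time = 15.48 mR/h × 2.333 h = 36.11 mR.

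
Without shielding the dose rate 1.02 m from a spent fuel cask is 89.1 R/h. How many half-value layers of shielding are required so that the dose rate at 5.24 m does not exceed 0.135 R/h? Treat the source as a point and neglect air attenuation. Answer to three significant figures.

4.64 half-value layers

At 5.24 m, distance alone gives (1.02/5.24)² = 0.03789, so 89.1 × 0.03789 = 3.376 R/h.
Further attenuation needed: 3.376/0.135 = 25.01.
n = log₂(25.01) = 4.644 half-value layers.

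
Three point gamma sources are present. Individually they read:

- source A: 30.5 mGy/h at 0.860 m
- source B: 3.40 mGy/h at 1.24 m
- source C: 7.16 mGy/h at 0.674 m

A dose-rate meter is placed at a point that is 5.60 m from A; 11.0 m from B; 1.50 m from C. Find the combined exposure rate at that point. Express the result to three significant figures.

2.21 mGy/h

By superposition, sum each source's inverse-square contribution:
A: 30.5 × (0.860/5.60)² = 0.7193 mGy/h
B: 3.40 × (1.24/11.0)² = 0.04321 mGy/h
C: 7.16 × (0.674/1.50)² = 1.446 mGy/h
Total = 0.7193 + 0.04321 + 1.446 = 2.209 mGy/h.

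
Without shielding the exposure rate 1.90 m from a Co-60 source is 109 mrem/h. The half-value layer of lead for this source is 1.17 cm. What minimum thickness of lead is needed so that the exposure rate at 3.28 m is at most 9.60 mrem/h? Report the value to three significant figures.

2.26 cm

At 3.28 m, distance alone gives 109 × (1.90/3.28)² = 109 × 0.3356 = 36.58 mrem/h.
Further attenuation needed: 36.58/9.60 = 3.810.
n = log₂(3.810) = 1.930 half-value layers.
Thickness = 1.930 × 1.17 cm = 2.258 cm.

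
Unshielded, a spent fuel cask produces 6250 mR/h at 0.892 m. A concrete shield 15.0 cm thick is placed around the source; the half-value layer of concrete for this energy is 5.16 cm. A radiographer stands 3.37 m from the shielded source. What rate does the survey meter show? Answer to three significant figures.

Distance alone: (0.892/3.37)² = 0.07006, so 6250 × 0.07006 = 437.9 mR/h.
Shield: 15.0/5.16 = 2.907 half-value layers → attenuation 2^(−2.907) = 0.1333.
Combined: 437.9 × 0.1333 = 58.37 mR/h.

58.4 mR/h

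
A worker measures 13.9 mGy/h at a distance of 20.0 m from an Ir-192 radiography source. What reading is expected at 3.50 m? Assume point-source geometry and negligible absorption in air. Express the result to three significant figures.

Applying the 1/r² law, the rate at 3.50 m is
(20.0/3.50)² = 32.65, so 13.9 × 32.65 = 453.8 mGy/h.

454 mGy/h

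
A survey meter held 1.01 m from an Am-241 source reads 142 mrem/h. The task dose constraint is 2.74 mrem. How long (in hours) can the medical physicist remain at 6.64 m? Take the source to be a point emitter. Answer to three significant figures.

Using I₁d₁² = I₂d₂², rate at 6.64 m:
(1.01/6.64)² = 0.02314, so 142 × 0.02314 = 3.286 mrem/h.
Stay time = 2.74 mrem ÷ 3.286 mrem/h = 0.8338 h.

0.834 h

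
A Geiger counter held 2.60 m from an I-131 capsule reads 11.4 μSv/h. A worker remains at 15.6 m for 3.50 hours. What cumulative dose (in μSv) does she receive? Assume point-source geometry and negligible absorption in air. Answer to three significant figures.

1.11 μSv

Since intensity falls as 1/r², rate at 15.6 m:
11.4 × (2.60/15.6)² = 11.4 × 0.02778 = 0.3167 μSv/h.
Dose = rate × time = 0.3167 μSv/h × 3.500 h = 1.108 μSv.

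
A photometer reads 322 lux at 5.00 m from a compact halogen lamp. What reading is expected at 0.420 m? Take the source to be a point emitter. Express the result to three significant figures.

45600 lux

Using I₁d₁² = I₂d₂², the rate at 0.420 m is
(5.00/0.420)² = 141.7, so 322 × 141.7 = 45630 lux.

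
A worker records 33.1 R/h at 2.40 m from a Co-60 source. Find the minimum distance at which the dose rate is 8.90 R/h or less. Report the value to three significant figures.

4.63 m

Using I₁d₁² = I₂d₂², d₂ = d₁·√(I₁/I₂).
I₁/I₂ = 33.1/8.90 = 3.719, so d₂ = 2.40 × √3.719 = 4.628 m.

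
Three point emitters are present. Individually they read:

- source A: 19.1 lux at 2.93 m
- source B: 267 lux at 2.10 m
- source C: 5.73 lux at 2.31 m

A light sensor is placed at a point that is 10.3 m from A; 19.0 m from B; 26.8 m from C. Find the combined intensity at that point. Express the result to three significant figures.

Each source contributes Iᵢ·(dᵢ/rᵢ)²; contributions add.
A: 19.1 × (2.93/10.3)² = 1.546 lux
B: 267 × (2.10/19.0)² = 3.262 lux
C: 5.73 × (2.31/26.8)² = 0.04257 lux
Total = 1.546 + 3.262 + 0.04257 = 4.851 lux.

4.85 lux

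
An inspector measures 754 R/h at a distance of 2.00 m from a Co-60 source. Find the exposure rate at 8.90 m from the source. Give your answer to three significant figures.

Since intensity falls as 1/r², the rate at 8.90 m is
(2.00/8.90)² = 0.05050, so 754 × 0.05050 = 38.08 R/h.

38.1 R/h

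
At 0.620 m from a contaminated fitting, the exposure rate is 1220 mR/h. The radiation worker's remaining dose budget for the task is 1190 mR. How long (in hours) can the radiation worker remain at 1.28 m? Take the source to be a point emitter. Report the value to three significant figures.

Using I₁d₁² = I₂d₂², rate at 1.28 m:
(0.620/1.28)² = 0.2346, so 1220 × 0.2346 = 286.2 mR/h.
Stay time = 1190 mR ÷ 286.2 mR/h = 4.158 h.

4.16 h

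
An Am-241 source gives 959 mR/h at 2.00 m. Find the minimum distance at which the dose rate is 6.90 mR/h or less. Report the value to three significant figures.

23.6 m

Intensity scales as (d₁/d₂)², so d₂ = d₁·√(I₁/I₂).
I₁/I₂ = 959/6.90 = 139.0, so d₂ = 2.00 × √139.0 = 23.58 m.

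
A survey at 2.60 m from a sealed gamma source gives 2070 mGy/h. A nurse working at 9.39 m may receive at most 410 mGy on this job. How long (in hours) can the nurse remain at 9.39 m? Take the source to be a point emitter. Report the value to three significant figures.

2.58 h

Applying the 1/r² law, rate at 9.39 m:
(2.60/9.39)² = 0.07667, so 2070 × 0.07667 = 158.7 mGy/h.
Stay time = 410 mGy ÷ 158.7 mGy/h = 2.583 h.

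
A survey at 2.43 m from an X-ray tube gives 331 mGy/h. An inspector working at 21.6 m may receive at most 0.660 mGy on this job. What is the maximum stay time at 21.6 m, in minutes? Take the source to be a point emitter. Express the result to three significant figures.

Using I₁d₁² = I₂d₂², rate at 21.6 m:
(2.43/21.6)² = 0.01266, so 331 × 0.01266 = 4.190 mGy/h.
Stay time = 0.660 mGy ÷ 4.190 mGy/h = 0.1575 h = 9.450 min.

9.45 min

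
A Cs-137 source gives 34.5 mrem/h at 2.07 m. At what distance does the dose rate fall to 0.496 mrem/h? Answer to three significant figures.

Applying the 1/r² law, d₂ = d₁·√(I₁/I₂).
I₁/I₂ = 34.5/0.496 = 69.56, so d₂ = 2.07 × √69.56 = 17.26 m.

17.3 m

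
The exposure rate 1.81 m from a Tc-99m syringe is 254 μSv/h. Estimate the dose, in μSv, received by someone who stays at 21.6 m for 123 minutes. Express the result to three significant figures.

3.66 μSv

Using I₁d₁² = I₂d₂², rate at 21.6 m:
254 × (1.81/21.6)² = 254 × 0.007022 = 1.784 μSv/h.
Dose = rate × time = 1.784 μSv/h × 2.050 h = 3.657 μSv.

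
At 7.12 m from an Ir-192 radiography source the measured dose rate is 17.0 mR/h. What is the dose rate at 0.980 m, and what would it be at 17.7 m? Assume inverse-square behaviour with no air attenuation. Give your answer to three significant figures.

897 mR/h; 2.75 mR/h

By the inverse-square law,
At 0.980 m: (7.12/0.980)² = 52.78, so 17.0 × 52.78 = 897.3 mR/h
At 17.7 m: 897.3 × (0.980/17.7)² = 897.3 × 0.003066 = 2.751 mR/h.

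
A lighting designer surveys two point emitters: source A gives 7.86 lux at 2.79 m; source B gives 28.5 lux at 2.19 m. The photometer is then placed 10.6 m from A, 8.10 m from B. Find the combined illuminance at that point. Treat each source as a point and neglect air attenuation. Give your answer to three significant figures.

By superposition, sum each source's inverse-square contribution:
A: 7.86 × (2.79/10.6)² = 0.5445 lux
B: 28.5 × (2.19/8.10)² = 2.083 lux
Total = 0.5445 + 2.083 = 2.628 lux.

2.63 lux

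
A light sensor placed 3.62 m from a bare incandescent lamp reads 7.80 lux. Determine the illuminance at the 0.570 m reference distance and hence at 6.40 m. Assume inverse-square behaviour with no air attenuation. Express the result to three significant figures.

Since intensity falls as 1/r²,
At 0.570 m: (3.62/0.570)² = 40.33, so 7.80 × 40.33 = 314.6 lux
At 6.40 m: (0.570/6.40)² = 0.007932, so 314.6 × 0.007932 = 2.495 lux.

315 lux; 2.50 lux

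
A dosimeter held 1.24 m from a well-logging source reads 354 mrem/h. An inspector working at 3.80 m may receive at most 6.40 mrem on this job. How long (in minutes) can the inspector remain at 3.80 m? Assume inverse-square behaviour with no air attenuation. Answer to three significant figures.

10.2 min

By the inverse-square law, rate at 3.80 m:
(1.24/3.80)² = 0.1065, so 354 × 0.1065 = 37.70 mrem/h.
Stay time = 6.40 mrem ÷ 37.70 mrem/h = 0.1698 h = 10.19 min.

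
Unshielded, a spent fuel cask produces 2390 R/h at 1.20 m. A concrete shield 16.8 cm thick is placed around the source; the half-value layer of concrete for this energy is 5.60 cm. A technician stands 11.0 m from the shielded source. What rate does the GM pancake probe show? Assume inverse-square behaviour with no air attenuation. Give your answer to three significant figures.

Distance alone: (1.20/11.0)² = 0.01190, so 2390 × 0.01190 = 28.44 R/h.
Shield: 16.8/5.60 = 3.000 half-value layers → attenuation 2^(−3.000) = 0.1250.
Combined: 28.44 × 0.1250 = 3.555 R/h.

3.56 R/h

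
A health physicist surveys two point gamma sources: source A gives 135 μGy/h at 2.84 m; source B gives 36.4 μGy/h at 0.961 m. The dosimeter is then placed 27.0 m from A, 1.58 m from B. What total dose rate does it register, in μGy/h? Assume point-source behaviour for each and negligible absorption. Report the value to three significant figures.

Each source contributes Iᵢ·(dᵢ/rᵢ)²; contributions add.
A: 135 × (2.84/27.0)² = 1.494 μGy/h
B: 36.4 × (0.961/1.58)² = 13.47 μGy/h
Total = 1.494 + 13.47 = 14.96 μGy/h.

15.0 μGy/h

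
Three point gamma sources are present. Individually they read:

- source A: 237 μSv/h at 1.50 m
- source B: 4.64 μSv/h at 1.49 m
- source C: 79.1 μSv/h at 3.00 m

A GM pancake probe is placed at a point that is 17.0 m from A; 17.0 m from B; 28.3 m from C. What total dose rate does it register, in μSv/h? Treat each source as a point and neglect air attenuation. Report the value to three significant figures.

2.77 μSv/h

Each source contributes Iᵢ·(dᵢ/rᵢ)²; contributions add.
A: 237 × (1.50/17.0)² = 1.845 μSv/h
B: 4.64 × (1.49/17.0)² = 0.03564 μSv/h
C: 79.1 × (3.00/28.3)² = 0.8889 μSv/h
Total = 1.845 + 0.03564 + 0.8889 = 2.770 μSv/h.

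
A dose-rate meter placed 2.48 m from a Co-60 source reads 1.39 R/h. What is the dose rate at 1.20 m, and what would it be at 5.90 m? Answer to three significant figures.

5.94 R/h; 0.246 R/h

Intensity scales as (d₁/d₂)², so
At 1.20 m: 1.39 × (2.48/1.20)² = 1.39 × 4.271 = 5.937 R/h
At 5.90 m: (1.20/5.90)² = 0.04137, so 5.937 × 0.04137 = 0.2456 R/h.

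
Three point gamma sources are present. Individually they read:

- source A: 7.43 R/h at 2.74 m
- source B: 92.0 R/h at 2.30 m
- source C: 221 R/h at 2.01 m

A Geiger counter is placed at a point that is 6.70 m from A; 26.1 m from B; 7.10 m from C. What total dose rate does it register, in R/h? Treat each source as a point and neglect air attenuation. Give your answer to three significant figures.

19.7 R/h

By superposition, sum each source's inverse-square contribution:
A: 7.43 × (2.74/6.70)² = 1.243 R/h
B: 92.0 × (2.30/26.1)² = 0.7144 R/h
C: 221 × (2.01/7.10)² = 17.71 R/h
Total = 1.243 + 0.7144 + 17.71 = 19.67 R/h.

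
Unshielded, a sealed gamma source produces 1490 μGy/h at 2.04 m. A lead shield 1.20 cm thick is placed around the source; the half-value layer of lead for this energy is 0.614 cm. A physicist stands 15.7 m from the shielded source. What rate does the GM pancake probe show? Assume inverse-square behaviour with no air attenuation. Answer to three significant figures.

6.49 μGy/h

Distance alone: 1490 × (2.04/15.7)² = 1490 × 0.01688 = 25.15 μGy/h.
Shield: 1.20/0.614 = 1.954 half-value layers → attenuation 2^(−1.954) = 0.2581.
Combined: 25.15 × 0.2581 = 6.491 μGy/h.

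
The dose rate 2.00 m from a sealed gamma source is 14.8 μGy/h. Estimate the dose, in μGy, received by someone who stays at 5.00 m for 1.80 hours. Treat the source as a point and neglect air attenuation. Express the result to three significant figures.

4.26 μGy

Since intensity falls as 1/r², rate at 5.00 m:
(2.00/5.00)² = 0.1600, so 14.8 × 0.1600 = 2.368 μGy/h.
Dose = rate × time = 2.368 μGy/h × 1.800 h = 4.262 μGy.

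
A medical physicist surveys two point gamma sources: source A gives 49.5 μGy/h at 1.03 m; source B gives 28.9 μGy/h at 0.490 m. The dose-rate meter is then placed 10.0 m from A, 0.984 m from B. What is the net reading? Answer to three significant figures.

By superposition, sum each source's inverse-square contribution:
A: 49.5 × (1.03/10.0)² = 0.5251 μGy/h
B: 28.9 × (0.490/0.984)² = 7.166 μGy/h
Total = 0.5251 + 7.166 = 7.691 μGy/h.

7.69 μGy/h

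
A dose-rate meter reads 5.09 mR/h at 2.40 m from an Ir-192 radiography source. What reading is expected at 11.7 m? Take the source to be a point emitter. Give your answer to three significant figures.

Applying the 1/r² law, the rate at 11.7 m is
5.09 × (2.40/11.7)² = 5.09 × 0.04208 = 0.2142 mR/h.

0.214 mR/h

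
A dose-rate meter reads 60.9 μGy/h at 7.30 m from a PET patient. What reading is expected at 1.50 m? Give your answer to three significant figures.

Using I₁d₁² = I₂d₂², the rate at 1.50 m is
(7.30/1.50)² = 23.68, so 60.9 × 23.68 = 1442 μGy/h.

1440 μGy/h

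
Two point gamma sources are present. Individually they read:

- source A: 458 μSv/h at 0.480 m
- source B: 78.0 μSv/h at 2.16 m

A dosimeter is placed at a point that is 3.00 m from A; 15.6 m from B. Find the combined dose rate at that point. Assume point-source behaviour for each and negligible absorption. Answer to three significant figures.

13.2 μSv/h

By superposition, sum each source's inverse-square contribution:
A: 458 × (0.480/3.00)² = 11.72 μSv/h
B: 78.0 × (2.16/15.6)² = 1.495 μSv/h
Total = 11.72 + 1.495 = 13.21 μSv/h.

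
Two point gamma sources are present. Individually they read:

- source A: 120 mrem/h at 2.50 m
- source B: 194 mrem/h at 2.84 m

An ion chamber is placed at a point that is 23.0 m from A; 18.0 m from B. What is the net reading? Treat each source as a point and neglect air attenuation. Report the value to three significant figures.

By superposition, sum each source's inverse-square contribution:
A: 120 × (2.50/23.0)² = 1.418 mrem/h
B: 194 × (2.84/18.0)² = 4.829 mrem/h
Total = 1.418 + 4.829 = 6.247 mrem/h.

6.25 mrem/h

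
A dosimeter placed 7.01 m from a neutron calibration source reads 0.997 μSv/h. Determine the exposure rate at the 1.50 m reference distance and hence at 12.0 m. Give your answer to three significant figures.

Applying the 1/r² law,
At 1.50 m: (7.01/1.50)² = 21.84, so 0.997 × 21.84 = 21.77 μSv/h
At 12.0 m: (1.50/12.0)² = 0.01562, so 21.77 × 0.01562 = 0.3400 μSv/h.

21.8 μSv/h; 0.340 μSv/h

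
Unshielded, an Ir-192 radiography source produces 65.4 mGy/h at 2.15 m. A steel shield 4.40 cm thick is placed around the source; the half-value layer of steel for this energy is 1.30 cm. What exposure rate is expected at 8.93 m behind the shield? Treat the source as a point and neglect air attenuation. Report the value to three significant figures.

0.363 mGy/h

Distance alone: 65.4 × (2.15/8.93)² = 65.4 × 0.05797 = 3.791 mGy/h.
Shield: 4.40/1.30 = 3.385 half-value layers → attenuation 2^(−3.385) = 0.09572.
Combined: 3.791 × 0.09572 = 0.3629 mGy/h.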